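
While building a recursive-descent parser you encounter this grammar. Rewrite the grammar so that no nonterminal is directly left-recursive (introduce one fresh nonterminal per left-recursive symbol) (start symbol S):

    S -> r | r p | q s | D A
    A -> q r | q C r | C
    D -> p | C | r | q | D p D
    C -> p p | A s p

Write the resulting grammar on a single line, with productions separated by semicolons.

Left recursion appears on D.
For D: α = {p D}, β = {p, C, r, q}. Rewrite as D → β D' and D' → α D' | ε.

S -> r | r p | q s | D A; A -> q r | q C r | C; D -> p D' | C D' | r D' | q D'; C -> p p | A s p; D' -> p D D' | ε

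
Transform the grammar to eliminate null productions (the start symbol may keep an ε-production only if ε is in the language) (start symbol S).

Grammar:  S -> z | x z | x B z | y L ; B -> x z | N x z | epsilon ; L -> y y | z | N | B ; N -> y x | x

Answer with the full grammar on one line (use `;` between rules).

Nullable set = {B, L}.
ε ∉ L(G), so no ε-production is kept.
For each production, add variants omitting each subset of nullable occurrences: S → y L gives y L | y.

S -> z | x z | x B z | y L | y; B -> x z | N x z; L -> y y | z | N | B; N -> y x | x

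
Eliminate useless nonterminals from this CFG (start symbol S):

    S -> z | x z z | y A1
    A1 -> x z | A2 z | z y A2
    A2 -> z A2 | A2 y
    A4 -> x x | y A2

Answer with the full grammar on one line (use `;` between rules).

Generating nonterminals: {A1, A4, S}.
Reachable from S after that: {A1, S}.
Removed useless symbols: {A2, A4} and every production mentioning them.

S -> z | x z z | y A1; A1 -> x z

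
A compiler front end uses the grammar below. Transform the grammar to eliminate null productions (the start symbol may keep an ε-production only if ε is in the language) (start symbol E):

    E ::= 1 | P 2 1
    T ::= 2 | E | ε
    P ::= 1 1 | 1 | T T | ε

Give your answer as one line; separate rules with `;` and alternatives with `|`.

The nullable symbols are {P, T}.
ε ∉ L(G), so no ε-production is kept.
Expand every rule over subsets of its nullable positions: E → P 2 1 gives P 2 1 | 2 1. P → T T gives T T | T.

E ::= 1 | P 2 1 | 2 1; T ::= 2 | E; P ::= 1 1 | 1 | T T | T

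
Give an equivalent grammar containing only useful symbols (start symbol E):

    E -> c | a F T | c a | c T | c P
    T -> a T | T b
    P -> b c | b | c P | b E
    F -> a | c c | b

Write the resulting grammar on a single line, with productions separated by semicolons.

E -> c | c a | c P; P -> b c | b | c P | b E

Generating nonterminals: {E, F, P}.
Reachable from E after that: {E, P}.
Removed useless symbols: {F, T} and every production mentioning them.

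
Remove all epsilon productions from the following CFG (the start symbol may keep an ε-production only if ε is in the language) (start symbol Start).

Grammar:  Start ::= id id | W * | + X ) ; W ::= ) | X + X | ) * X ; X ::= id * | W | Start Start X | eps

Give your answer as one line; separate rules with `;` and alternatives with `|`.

Start ::= id id | W * | + X ) | + ); W ::= ) | X + X | X + | + X | + | ) * X | ) *; X ::= id * | W | Start Start X | Start Start

The nullable symbols are {X}.
ε ∉ L(G), so no ε-production is kept.
For each production, add variants omitting each subset of nullable occurrences: Start → + X ) gives + X ) | + ). W → X + X gives X + X | X + | + X | +. W → ) * X gives ) * X | ) *. X → Start Start X gives Start Start X | Start Start.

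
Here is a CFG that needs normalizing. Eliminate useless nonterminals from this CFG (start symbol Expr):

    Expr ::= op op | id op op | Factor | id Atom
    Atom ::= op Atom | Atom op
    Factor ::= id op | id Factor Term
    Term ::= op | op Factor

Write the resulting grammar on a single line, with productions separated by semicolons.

Generating nonterminals: {Expr, Factor, Term}.
Reachable from Expr after that: {Expr, Factor, Term}.
Removed useless symbols: {Atom} and every production mentioning them.

Expr ::= op op | id op op | Factor; Factor ::= id op | id Factor Term; Term ::= op | op Factor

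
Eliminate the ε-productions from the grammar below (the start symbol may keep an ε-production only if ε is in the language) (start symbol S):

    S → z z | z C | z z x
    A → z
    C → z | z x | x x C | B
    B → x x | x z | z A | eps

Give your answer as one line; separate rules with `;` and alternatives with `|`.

S → z z | z C | z | z z x; A → z; C → z | z x | x x C | x x | B; B → x x | x z | z A

The nullable symbols are {B, C}.
ε ∉ L(G), so no ε-production is kept.
Expand every rule over subsets of its nullable positions: S → z C gives z C | z. C → x x C gives x x C | x x.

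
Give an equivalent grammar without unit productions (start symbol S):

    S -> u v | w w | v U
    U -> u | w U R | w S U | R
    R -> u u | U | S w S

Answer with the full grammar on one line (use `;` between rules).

Unit pairs: R ⇒* {U}; U ⇒* {R}.
Replace each nonterminal's rules with the union of the non-unit rules of every nonterminal it unit-derives.

S -> u v | w w | v U; U -> u | w U R | w S U | u u | S w S; R -> u | w U R | w S U | u u | S w S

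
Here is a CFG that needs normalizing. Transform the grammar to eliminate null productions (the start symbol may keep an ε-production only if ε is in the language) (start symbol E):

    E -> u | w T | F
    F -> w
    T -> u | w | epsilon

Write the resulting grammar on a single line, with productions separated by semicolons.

Nullable nonterminals: {T}.
ε ∉ L(G), so no ε-production is kept.
Expand every rule over subsets of its nullable positions: E → w T gives w T | w.

E -> u | w T | w | F; F -> w; T -> u | w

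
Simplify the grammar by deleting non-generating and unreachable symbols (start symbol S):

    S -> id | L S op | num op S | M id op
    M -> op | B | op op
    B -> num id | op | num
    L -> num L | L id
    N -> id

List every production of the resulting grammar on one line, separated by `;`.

S -> id | num op S | M id op; M -> op | B | op op; B -> num id | op | num

Generating nonterminals: {B, M, N, S}.
Reachable from S after that: {B, M, S}.
Removed useless symbols: {L, N} and every production mentioning them.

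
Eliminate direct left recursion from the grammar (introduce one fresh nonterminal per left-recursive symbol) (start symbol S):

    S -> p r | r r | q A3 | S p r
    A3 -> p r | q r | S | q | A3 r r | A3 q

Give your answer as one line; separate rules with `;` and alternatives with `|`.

S -> p r S' | r r S' | q A3 S'; A3 -> p r A3' | q r A3' | S A3' | q A3'; S' -> p r S' | ε; A3' -> r r A3' | q A3' | ε

Directly left-recursive nonterminals: S, A3.
For S: α = {p r}, β = {p r, r r, q A3}. Rewrite as S → β S' and S' → α S' | ε.
For A3: α = {r r, q}, β = {p r, q r, S, q}. Rewrite as A3 → β A3' and A3' → α A3' | ε.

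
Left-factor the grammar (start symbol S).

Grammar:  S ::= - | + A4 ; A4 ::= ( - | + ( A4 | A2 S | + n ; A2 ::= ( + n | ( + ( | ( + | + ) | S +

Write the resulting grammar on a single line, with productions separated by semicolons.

S ::= - | + A4; A4 ::= ( - | A2 S | + A4'; A2 ::= + ) | S + | ( + A2'; A4' ::= ( A4 | n; A2' ::= n | ( | ε

A4 has alternatives sharing prefix '+': factor to A4 → + A4' with A4' → ( A4 | n.
A2 has alternatives sharing prefix '( +': factor to A2 → ( + A2' with A2' → n | ( | ε.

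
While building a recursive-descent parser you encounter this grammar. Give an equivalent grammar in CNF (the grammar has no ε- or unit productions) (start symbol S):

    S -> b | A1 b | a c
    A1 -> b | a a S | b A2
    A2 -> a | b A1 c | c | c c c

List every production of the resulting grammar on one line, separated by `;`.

Introduce a nonterminal for each terminal appearing in a rule of length ≥ 2: X1 → b, X2 → a, X3 → c.
Binarize each right-hand side of length ≥ 3 by chaining fresh nonterminals (Y1, Y2, …): affected rules were A1 → X2 X2 S; A2 → X1 A1 X3; A2 → X3 X3 X3.

S -> b | A1 X1 | X2 X3; A1 -> b | X2 Y1 | X1 A2; A2 -> a | X1 Y2 | c | X3 Y3; X1 -> b; X2 -> a; X3 -> c; Y1 -> X2 S; Y2 -> A1 X3; Y3 -> X3 X3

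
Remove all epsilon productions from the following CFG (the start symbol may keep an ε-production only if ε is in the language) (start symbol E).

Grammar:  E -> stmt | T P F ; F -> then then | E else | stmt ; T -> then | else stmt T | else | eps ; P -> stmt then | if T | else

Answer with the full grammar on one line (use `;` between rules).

Nullable set = {T}.
ε ∉ L(G), so no ε-production is kept.
Expand every rule over subsets of its nullable positions: E → T P F gives T P F | P F. T → else stmt T gives else stmt T | else stmt. P → if T gives if T | if.

E -> stmt | T P F | P F; F -> then then | E else | stmt; T -> then | else stmt T | else stmt | else; P -> stmt then | if T | if | else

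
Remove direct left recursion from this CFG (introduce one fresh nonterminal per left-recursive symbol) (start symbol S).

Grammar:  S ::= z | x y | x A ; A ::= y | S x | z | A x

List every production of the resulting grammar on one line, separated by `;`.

Directly left-recursive nonterminal: A.
For A: α = {x}, β = {y, S x, z}. Rewrite as A → β A' and A' → α A' | ε.

S ::= z | x y | x A; A ::= y A' | S x A' | z A'; A' ::= x A' | ε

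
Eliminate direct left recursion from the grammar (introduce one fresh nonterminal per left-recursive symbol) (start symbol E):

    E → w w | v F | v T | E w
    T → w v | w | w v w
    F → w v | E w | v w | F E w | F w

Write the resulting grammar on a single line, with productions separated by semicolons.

E, F are directly left-recursive.
For E: α = {w}, β = {w w, v F, v T}. Rewrite as E → β E' and E' → α E' | ε.
For F: α = {E w, w}, β = {w v, E w, v w}. Rewrite as F → β F' and F' → α F' | ε.

E → w w E' | v F E' | v T E'; T → w v | w | w v w; F → w v F' | E w F' | v w F'; E' → w E' | ε; F' → E w F' | w F' | ε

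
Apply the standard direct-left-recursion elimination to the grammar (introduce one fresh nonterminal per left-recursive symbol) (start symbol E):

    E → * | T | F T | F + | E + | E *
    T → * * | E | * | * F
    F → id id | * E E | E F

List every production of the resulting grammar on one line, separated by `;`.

E → * E' | T E' | F T E' | F + E'; T → * * | E | * | * F; F → id id | * E E | E F; E' → + E' | * E' | ε

Left recursion appears on E.
For E: α = {+, *}, β = {*, T, F T, F +}. Rewrite as E → β E' and E' → α E' | ε.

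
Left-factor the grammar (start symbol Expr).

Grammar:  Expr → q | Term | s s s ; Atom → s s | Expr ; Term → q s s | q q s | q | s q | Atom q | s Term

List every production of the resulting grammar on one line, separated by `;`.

Term has alternatives sharing prefix 'q': factor to Term → q Term1 with Term1 → s s | q s | ε.
Term has alternatives sharing prefix 's': factor to Term → s Term2 with Term2 → q | Term.

Expr → q | Term | s s s; Atom → s s | Expr; Term → Atom q | q Term1 | s Term2; Term1 → s s | q s | ε; Term2 → q | Term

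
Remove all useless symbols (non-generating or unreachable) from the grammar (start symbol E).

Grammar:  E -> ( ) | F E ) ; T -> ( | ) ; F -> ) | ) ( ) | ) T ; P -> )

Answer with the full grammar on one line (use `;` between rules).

Generating nonterminals: {E, F, P, T}.
Reachable from E after that: {E, F, T}.
Removed useless symbols: {P} and every production mentioning them.

E -> ( ) | F E ); T -> ( | ); F -> ) | ) ( ) | ) T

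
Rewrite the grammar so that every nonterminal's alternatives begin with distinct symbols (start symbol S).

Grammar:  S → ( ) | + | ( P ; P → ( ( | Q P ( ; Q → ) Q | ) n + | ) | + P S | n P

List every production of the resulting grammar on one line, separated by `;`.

S has alternatives sharing prefix '(': factor to S → ( S' with S' → ) | P.
Q has alternatives sharing prefix ')': factor to Q → ) Q' with Q' → Q | n + | ε.

S → + | ( S'; P → ( ( | Q P (; Q → + P S | n P | ) Q'; S' → ) | P; Q' → Q | n + | ε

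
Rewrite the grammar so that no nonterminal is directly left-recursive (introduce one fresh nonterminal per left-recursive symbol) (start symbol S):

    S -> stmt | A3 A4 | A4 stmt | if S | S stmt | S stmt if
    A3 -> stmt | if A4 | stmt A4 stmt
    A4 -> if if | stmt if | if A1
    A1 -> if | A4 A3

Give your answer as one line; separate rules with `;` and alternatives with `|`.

S -> stmt S' | A3 A4 S' | A4 stmt S' | if S S'; A3 -> stmt | if A4 | stmt A4 stmt; A4 -> if if | stmt if | if A1; A1 -> if | A4 A3; S' -> stmt S' | stmt if S' | epsilon

Left recursion appears on S.
For S: α = {stmt, stmt if}, β = {stmt, A3 A4, A4 stmt, if S}. Rewrite as S → β S' and S' → α S' | ε.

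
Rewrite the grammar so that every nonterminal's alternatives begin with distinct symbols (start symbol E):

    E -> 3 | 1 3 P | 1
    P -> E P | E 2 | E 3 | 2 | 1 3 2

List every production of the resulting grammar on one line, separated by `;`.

E -> 3 | 1 E'; P -> 2 | 1 3 2 | E P'; E' -> 3 P | ε; P' -> P | 2 | 3

E has alternatives sharing prefix '1': factor to E → 1 E' with E' → 3 P | ε.
P has alternatives sharing prefix 'E': factor to P → E P' with P' → P | 2 | 3.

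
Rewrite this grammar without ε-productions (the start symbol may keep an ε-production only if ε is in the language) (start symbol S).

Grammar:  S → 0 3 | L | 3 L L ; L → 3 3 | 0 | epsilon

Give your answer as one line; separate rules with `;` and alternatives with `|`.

Nullable nonterminals: {L, S}.
ε ∈ L(G) since S is nullable, so keep S → ε.
Expand every rule over subsets of its nullable positions: S → 3 L L gives 3 L L | 3 L | 3.

S → 0 3 | L | 3 L L | 3 L | 3 | epsilon; L → 3 3 | 0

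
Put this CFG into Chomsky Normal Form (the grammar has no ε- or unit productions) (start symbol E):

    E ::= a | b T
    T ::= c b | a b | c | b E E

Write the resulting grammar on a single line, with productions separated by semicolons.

Introduce a nonterminal for each terminal appearing in a rule of length ≥ 2: X1 → b, X2 → c, X3 → a.
Binarize each right-hand side of length ≥ 3 by chaining fresh nonterminals (Y1, Y2, …): affected rules were T → X1 E E.

E ::= a | X1 T; T ::= X2 X1 | X3 X1 | c | X1 Y1; X1 ::= b; X2 ::= c; X3 ::= a; Y1 ::= E E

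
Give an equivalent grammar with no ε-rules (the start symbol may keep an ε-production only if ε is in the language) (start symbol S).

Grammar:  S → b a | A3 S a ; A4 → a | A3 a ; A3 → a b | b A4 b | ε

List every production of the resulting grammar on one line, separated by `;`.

S → b a | A3 S a | S a; A4 → a | A3 a; A3 → a b | b A4 b

Nullable nonterminals: {A3}.
ε ∉ L(G), so no ε-production is kept.
Add the nullable-subset variants: S → A3 S a gives A3 S a | S a.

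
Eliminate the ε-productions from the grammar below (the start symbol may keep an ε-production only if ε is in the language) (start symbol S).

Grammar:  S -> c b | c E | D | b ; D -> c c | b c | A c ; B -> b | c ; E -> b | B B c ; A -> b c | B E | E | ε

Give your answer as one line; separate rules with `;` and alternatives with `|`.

Nullable set = {A}.
ε ∉ L(G), so no ε-production is kept.
Expand every rule over subsets of its nullable positions: D → A c gives A c | c.

S -> c b | c E | D | b; D -> c c | b c | A c | c; B -> b | c; E -> b | B B c; A -> b c | B E | E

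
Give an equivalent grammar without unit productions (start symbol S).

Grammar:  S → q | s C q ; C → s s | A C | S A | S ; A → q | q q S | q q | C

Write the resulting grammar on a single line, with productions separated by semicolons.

S → q | s C q; C → s s | A C | S A | q | s C q; A → s s | A C | S A | q | s C q | q q S | q q

Unit pairs: A ⇒* {C, S}; C ⇒* {S}.
For every A with A ⇒* B via unit rules, add B's non-unit alternatives to A; then delete every rule of the form X → Y.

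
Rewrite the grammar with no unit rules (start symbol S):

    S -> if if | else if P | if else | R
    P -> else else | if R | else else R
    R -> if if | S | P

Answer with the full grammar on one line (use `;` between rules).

S -> if if | else if P | if else | else else | if R | else else R; P -> else else | if R | else else R; R -> if if | else if P | if else | else else | if R | else else R

Unit pairs: R ⇒* {P, S}; S ⇒* {P, R}.
For every A with A ⇒* B via unit rules, add B's non-unit alternatives to A; then delete every rule of the form X → Y.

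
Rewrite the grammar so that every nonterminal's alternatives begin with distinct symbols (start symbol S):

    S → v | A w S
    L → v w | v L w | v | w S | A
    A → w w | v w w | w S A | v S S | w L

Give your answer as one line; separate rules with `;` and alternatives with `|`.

L has alternatives sharing prefix 'v': factor to L → v L' with L' → w | L w | ε.
A has alternatives sharing prefix 'w': factor to A → w A' with A' → w | S A | L.
A has alternatives sharing prefix 'v': factor to A → v A'' with A'' → w w | S S.

S → v | A w S; L → w S | A | v L'; A → w A' | v A''; L' → w | L w | ε; A' → w | S A | L; A'' → w w | S S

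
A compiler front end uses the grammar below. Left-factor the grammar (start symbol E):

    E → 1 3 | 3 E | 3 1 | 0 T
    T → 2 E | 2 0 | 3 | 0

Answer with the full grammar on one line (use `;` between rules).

E → 1 3 | 0 T | 3 E'; T → 3 | 0 | 2 T'; E' → E | 1; T' → E | 0

E has alternatives sharing prefix '3': factor to E → 3 E' with E' → E | 1.
T has alternatives sharing prefix '2': factor to T → 2 T' with T' → E | 0.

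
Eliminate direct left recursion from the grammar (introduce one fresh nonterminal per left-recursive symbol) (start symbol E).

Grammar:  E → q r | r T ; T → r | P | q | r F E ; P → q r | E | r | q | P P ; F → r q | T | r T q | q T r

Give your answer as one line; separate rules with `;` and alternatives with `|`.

E → q r | r T; T → r | P | q | r F E; P → q r P' | E P' | r P' | q P'; F → r q | T | r T q | q T r; P' → P P' | ε

Directly left-recursive nonterminal: P.
For P: α = {P}, β = {q r, E, r, q}. Rewrite as P → β P' and P' → α P' | ε.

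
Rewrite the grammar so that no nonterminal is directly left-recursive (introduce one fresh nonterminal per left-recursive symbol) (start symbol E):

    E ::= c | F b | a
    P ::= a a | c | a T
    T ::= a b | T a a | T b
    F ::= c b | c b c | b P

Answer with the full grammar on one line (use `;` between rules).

Left recursion appears on T.
For T: α = {a a, b}, β = {a b}. Rewrite as T → β T' and T' → α T' | ε.

E ::= c | F b | a; P ::= a a | c | a T; T ::= a b T'; F ::= c b | c b c | b P; T' ::= a a T' | b T' | ε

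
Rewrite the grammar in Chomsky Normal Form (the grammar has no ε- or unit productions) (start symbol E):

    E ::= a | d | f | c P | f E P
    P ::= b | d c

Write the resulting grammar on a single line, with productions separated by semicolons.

E ::= a | d | f | X1 P | X2 Y1; P ::= b | X3 X1; X1 ::= c; X2 ::= f; X3 ::= d; Y1 ::= E P

Introduce a nonterminal for each terminal appearing in a rule of length ≥ 2: X1 → c, X2 → f, X3 → d.
Binarize each right-hand side of length ≥ 3 by chaining fresh nonterminals (Y1, Y2, …): affected rules were E → X2 E P.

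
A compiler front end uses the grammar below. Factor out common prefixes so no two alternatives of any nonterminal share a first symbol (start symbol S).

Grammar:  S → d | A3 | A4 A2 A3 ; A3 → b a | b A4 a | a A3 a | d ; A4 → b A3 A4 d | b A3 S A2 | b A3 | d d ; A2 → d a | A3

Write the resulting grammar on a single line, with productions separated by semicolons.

A3 has alternatives sharing prefix 'b': factor to A3 → b A3' with A3' → a | A4 a.
A4 has alternatives sharing prefix 'b A3': factor to A4 → b A3 A4' with A4' → A4 d | S A2 | ε.

S → d | A3 | A4 A2 A3; A3 → a A3 a | d | b A3'; A4 → d d | b A3 A4'; A2 → d a | A3; A3' → a | A4 a; A4' → A4 d | S A2 | epsilon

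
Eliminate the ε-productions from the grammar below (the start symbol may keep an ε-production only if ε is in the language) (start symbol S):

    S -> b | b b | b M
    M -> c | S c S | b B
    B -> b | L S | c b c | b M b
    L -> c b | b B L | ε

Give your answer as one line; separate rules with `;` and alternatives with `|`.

S -> b | b b | b M; M -> c | S c S | b B; B -> b | L S | S | c b c | b M b; L -> c b | b B L | b B

Nullable set = {L}.
ε ∉ L(G), so no ε-production is kept.
Expand every rule over subsets of its nullable positions: B → L S gives L S | S. L → b B L gives b B L | b B.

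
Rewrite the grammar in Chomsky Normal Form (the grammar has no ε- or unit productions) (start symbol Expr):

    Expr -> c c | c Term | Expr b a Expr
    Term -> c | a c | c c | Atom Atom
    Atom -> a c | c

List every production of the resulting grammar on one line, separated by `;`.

Introduce a nonterminal for each terminal appearing in a rule of length ≥ 2: X1 → c, X2 → b, X3 → a.
Binarize each right-hand side of length ≥ 3 by chaining fresh nonterminals (Y1, Y2, …): affected rules were Expr → Expr X2 X3 Expr.

Expr -> X1 X1 | X1 Term | Expr Y1; Term -> c | X3 X1 | X1 X1 | Atom Atom; Atom -> X3 X1 | c; X1 -> c; X2 -> b; X3 -> a; Y1 -> X2 Y2; Y2 -> X3 Expr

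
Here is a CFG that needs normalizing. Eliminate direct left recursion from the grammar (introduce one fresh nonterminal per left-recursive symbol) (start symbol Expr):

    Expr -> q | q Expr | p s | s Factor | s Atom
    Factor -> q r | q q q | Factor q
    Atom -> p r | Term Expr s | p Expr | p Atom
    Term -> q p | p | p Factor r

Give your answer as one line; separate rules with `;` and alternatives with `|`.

Expr -> q | q Expr | p s | s Factor | s Atom; Factor -> q r Factor1 | q q q Factor1; Atom -> p r | Term Expr s | p Expr | p Atom; Term -> q p | p | p Factor r; Factor1 -> q Factor1 | ε

Left recursion appears on Factor.
For Factor: α = {q}, β = {q r, q q q}. Rewrite as Factor → β Factor1 and Factor1 → α Factor1 | ε.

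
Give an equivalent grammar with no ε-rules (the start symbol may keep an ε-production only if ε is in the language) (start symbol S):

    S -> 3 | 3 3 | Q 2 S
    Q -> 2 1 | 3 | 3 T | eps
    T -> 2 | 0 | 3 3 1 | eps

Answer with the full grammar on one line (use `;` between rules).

S -> 3 | 3 3 | Q 2 S | 2 S; Q -> 2 1 | 3 | 3 T; T -> 2 | 0 | 3 3 1

Nullable set = {Q, T}.
ε ∉ L(G), so no ε-production is kept.
For each production, add variants omitting each subset of nullable occurrences: S → Q 2 S gives Q 2 S | 2 S.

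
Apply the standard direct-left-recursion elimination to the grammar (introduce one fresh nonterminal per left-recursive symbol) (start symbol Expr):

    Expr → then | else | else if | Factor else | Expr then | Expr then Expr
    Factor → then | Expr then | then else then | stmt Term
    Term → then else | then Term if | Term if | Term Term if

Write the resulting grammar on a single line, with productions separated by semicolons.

Expr, Term are directly left-recursive.
For Expr: α = {then, then Expr}, β = {then, else, else if, Factor else}. Rewrite as Expr → β Expr1 and Expr1 → α Expr1 | ε.
For Term: α = {if, Term if}, β = {then else, then Term if}. Rewrite as Term → β Term1 and Term1 → α Term1 | ε.

Expr → then Expr1 | else Expr1 | else if Expr1 | Factor else Expr1; Factor → then | Expr then | then else then | stmt Term; Term → then else Term1 | then Term if Term1; Expr1 → then Expr1 | then Expr Expr1 | ε; Term1 → if Term1 | Term if Term1 | ε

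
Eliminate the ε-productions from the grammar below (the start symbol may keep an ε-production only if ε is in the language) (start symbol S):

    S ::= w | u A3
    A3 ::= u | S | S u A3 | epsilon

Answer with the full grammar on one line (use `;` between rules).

S ::= w | u A3 | u; A3 ::= u | S | S u A3 | S u

Nullable set = {A3}.
ε ∉ L(G), so no ε-production is kept.
Expand every rule over subsets of its nullable positions: S → u A3 gives u A3 | u. A3 → S u A3 gives S u A3 | S u.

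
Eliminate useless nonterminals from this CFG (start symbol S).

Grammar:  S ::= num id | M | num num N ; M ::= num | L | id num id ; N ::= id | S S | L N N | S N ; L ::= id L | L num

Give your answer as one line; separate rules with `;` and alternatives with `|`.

Generating nonterminals: {M, N, S}.
Reachable from S after that: {M, N, S}.
Removed useless symbols: {L} and every production mentioning them.

S ::= num id | M | num num N; M ::= num | id num id; N ::= id | S S | S N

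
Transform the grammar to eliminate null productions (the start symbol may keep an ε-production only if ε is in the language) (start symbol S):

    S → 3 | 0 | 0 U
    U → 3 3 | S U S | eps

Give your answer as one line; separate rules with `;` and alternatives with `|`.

Nullable nonterminals: {U}.
ε ∉ L(G), so no ε-production is kept.
For each production, add variants omitting each subset of nullable occurrences: U → S U S gives S U S | S S.

S → 3 | 0 | 0 U; U → 3 3 | S U S | S S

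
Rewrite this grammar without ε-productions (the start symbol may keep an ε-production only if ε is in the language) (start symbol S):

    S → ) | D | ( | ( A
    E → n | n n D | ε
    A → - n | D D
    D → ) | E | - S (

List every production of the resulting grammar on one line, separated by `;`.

Nullable set = {A, D, E, S}.
ε ∈ L(G) since S is nullable, so keep S → ε.
For each production, add variants omitting each subset of nullable occurrences: E → n n D gives n n D | n n. A → D D gives D D | D. D → - S ( gives - S ( | - (.

S → ) | D | ( | ( A | ε; E → n | n n D | n n; A → - n | D D | D; D → ) | E | - S ( | - (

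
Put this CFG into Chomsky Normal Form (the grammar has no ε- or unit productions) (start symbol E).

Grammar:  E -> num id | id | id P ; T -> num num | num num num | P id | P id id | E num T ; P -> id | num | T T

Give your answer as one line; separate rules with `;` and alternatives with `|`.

Introduce a nonterminal for each terminal appearing in a rule of length ≥ 2: X1 → num, X2 → id.
Binarize each right-hand side of length ≥ 3 by chaining fresh nonterminals (Y1, Y2, …): affected rules were T → X1 X1 X1; T → P X2 X2; T → E X1 T.

E -> X1 X2 | id | X2 P; T -> X1 X1 | X1 Y1 | P X2 | P Y2 | E Y3; P -> id | num | T T; X1 -> num; X2 -> id; Y1 -> X1 X1; Y2 -> X2 X2; Y3 -> X1 T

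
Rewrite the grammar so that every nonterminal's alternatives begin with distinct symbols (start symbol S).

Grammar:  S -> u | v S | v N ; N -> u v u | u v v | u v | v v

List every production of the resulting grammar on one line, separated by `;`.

S -> u | v S'; N -> v v | u v N'; S' -> S | N; N' -> u | v | eps

S has alternatives sharing prefix 'v': factor to S → v S' with S' → S | N.
N has alternatives sharing prefix 'u v': factor to N → u v N' with N' → u | v | ε.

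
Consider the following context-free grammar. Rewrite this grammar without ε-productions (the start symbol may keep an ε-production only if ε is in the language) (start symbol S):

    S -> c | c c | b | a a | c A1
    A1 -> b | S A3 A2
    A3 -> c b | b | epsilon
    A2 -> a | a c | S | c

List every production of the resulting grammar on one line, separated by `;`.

Nullable nonterminals: {A3}.
ε ∉ L(G), so no ε-production is kept.
Expand every rule over subsets of its nullable positions: A1 → S A3 A2 gives S A3 A2 | S A2.

S -> c | c c | b | a a | c A1; A1 -> b | S A3 A2 | S A2; A3 -> c b | b; A2 -> a | a c | S | c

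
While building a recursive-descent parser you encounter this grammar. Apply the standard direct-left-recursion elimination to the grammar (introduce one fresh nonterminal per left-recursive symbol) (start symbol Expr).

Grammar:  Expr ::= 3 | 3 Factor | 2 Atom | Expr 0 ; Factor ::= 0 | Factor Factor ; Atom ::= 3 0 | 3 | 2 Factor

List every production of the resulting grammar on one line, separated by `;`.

Expr ::= 3 Expr1 | 3 Factor Expr1 | 2 Atom Expr1; Factor ::= 0 Factor1; Atom ::= 3 0 | 3 | 2 Factor; Expr1 ::= 0 Expr1 | epsilon; Factor1 ::= Factor Factor1 | epsilon

Expr, Factor are directly left-recursive.
For Expr: α = {0}, β = {3, 3 Factor, 2 Atom}. Rewrite as Expr → β Expr1 and Expr1 → α Expr1 | ε.
For Factor: α = {Factor}, β = {0}. Rewrite as Factor → β Factor1 and Factor1 → α Factor1 | ε.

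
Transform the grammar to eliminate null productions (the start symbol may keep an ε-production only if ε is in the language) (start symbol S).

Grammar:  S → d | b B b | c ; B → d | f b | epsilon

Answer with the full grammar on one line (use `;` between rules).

S → d | b B b | b b | c; B → d | f b

Nullable set = {B}.
ε ∉ L(G), so no ε-production is kept.
Add the nullable-subset variants: S → b B b gives b B b | b b.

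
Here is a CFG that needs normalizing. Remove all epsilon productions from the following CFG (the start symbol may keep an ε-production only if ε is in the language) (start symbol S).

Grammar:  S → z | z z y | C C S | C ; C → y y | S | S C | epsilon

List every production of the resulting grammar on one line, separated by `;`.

The nullable symbols are {C, S}.
ε ∈ L(G) since S is nullable, so keep S → ε.
Add the nullable-subset variants: S → C C S gives C C S | C C | C S | C.

S → z | z z y | C C S | C C | C S | C | epsilon; C → y y | S | S C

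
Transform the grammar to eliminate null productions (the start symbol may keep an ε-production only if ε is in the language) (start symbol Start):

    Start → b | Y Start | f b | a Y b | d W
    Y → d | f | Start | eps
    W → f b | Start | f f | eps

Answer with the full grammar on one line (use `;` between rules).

Start → b | Y Start | f b | a Y b | a b | d W | d; Y → d | f | Start; W → f b | Start | f f

Nullable nonterminals: {W, Y}.
ε ∉ L(G), so no ε-production is kept.
Expand every rule over subsets of its nullable positions: Start → a Y b gives a Y b | a b. Start → d W gives d W | d.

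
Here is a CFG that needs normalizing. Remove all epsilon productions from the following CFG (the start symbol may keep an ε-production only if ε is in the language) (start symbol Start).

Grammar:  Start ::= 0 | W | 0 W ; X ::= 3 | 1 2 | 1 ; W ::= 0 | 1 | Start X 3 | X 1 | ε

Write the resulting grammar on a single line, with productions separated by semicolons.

Start ::= 0 | W | 0 W | ε; X ::= 3 | 1 2 | 1; W ::= 0 | 1 | Start X 3 | X 3 | X 1

Nullable set = {Start, W}.
ε ∈ L(G) since Start is nullable, so keep Start → ε.
For each production, add variants omitting each subset of nullable occurrences: W → Start X 3 gives Start X 3 | X 3.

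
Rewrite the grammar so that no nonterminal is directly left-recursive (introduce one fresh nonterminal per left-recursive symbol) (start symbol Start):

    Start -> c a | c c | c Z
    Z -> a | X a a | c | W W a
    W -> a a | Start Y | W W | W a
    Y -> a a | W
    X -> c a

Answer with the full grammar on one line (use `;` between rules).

Directly left-recursive nonterminal: W.
For W: α = {W, a}, β = {a a, Start Y}. Rewrite as W → β W1 and W1 → α W1 | ε.

Start -> c a | c c | c Z; Z -> a | X a a | c | W W a; W -> a a W1 | Start Y W1; Y -> a a | W; X -> c a; W1 -> W W1 | a W1 | epsilon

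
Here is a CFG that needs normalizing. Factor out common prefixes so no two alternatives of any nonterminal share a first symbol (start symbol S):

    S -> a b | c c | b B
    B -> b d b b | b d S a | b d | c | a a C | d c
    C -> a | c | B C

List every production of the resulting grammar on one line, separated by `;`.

B has alternatives sharing prefix 'b d': factor to B → b d B' with B' → b b | S a | ε.

S -> a b | c c | b B; B -> c | a a C | d c | b d B'; C -> a | c | B C; B' -> b b | S a | epsilon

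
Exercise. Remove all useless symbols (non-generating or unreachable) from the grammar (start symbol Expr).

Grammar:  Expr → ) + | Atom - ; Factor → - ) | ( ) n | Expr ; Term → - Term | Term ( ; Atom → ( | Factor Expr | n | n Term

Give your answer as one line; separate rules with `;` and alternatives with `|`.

Expr → ) + | Atom -; Factor → - ) | ( ) n | Expr; Atom → ( | Factor Expr | n

Generating nonterminals: {Atom, Expr, Factor}.
Reachable from Expr after that: {Atom, Expr, Factor}.
Removed useless symbols: {Term} and every production mentioning them.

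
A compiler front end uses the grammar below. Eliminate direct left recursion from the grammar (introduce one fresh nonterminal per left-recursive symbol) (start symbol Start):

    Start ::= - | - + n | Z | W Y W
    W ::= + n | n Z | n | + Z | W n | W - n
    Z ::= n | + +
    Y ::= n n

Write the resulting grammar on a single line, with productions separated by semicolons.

Left recursion appears on W.
For W: α = {n, - n}, β = {+ n, n Z, n, + Z}. Rewrite as W → β W1 and W1 → α W1 | ε.

Start ::= - | - + n | Z | W Y W; W ::= + n W1 | n Z W1 | n W1 | + Z W1; Z ::= n | + +; Y ::= n n; W1 ::= n W1 | - n W1 | ε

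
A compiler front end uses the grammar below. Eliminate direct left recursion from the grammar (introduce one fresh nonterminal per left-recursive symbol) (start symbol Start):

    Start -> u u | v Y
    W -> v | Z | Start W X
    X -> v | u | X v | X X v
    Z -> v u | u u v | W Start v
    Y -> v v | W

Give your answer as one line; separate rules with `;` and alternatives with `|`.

Start -> u u | v Y; W -> v | Z | Start W X; X -> v X1 | u X1; Z -> v u | u u v | W Start v; Y -> v v | W; X1 -> v X1 | X v X1 | ε

X is directly left-recursive.
For X: α = {v, X v}, β = {v, u}. Rewrite as X → β X1 and X1 → α X1 | ε.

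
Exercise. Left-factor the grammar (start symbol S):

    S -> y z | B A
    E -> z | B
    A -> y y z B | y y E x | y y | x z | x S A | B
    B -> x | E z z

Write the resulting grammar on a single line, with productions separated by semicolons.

A has alternatives sharing prefix 'y y': factor to A → y y A' with A' → z B | E x | ε.
A has alternatives sharing prefix 'x': factor to A → x A'' with A'' → z | S A.

S -> y z | B A; E -> z | B; A -> B | y y A' | x A''; B -> x | E z z; A' -> z B | E x | ε; A'' -> z | S A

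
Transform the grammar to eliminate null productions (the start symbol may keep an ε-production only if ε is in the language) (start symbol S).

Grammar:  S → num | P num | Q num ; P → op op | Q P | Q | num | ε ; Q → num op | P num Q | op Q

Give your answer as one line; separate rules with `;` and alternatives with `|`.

Nullable nonterminals: {P}.
ε ∉ L(G), so no ε-production is kept.
Add the nullable-subset variants: P → Q P gives Q P | Q. Q → P num Q gives P num Q | num Q.

S → num | P num | Q num; P → op op | Q P | Q | num; Q → num op | P num Q | num Q | op Q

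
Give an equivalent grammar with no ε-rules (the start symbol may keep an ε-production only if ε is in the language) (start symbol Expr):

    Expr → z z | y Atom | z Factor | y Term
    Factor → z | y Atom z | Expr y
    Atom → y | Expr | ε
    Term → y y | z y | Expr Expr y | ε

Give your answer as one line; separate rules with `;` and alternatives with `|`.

Expr → z z | y Atom | y | z Factor | y Term; Factor → z | y Atom z | y z | Expr y; Atom → y | Expr; Term → y y | z y | Expr Expr y

Nullable nonterminals: {Atom, Term}.
ε ∉ L(G), so no ε-production is kept.
For each production, add variants omitting each subset of nullable occurrences: Expr → y Atom gives y Atom | y. Factor → y Atom z gives y Atom z | y z.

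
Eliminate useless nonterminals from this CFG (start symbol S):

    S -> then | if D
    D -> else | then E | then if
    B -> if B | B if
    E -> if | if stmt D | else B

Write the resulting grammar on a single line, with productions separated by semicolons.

S -> then | if D; D -> else | then E | then if; E -> if | if stmt D

Generating nonterminals: {D, E, S}.
Reachable from S after that: {D, E, S}.
Removed useless symbols: {B} and every production mentioning them.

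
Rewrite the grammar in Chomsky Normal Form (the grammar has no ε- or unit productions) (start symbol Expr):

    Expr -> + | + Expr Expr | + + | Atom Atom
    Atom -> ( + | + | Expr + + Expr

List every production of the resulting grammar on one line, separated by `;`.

Expr -> + | X1 Y1 | X1 X1 | Atom Atom; Atom -> X2 X1 | + | Expr Y2; X1 -> +; X2 -> (; Y1 -> Expr Expr; Y2 -> X1 Y3; Y3 -> X1 Expr

Introduce a nonterminal for each terminal appearing in a rule of length ≥ 2: X1 → +, X2 → (.
Binarize each right-hand side of length ≥ 3 by chaining fresh nonterminals (Y1, Y2, …): affected rules were Expr → X1 Expr Expr; Atom → Expr X1 X1 Expr.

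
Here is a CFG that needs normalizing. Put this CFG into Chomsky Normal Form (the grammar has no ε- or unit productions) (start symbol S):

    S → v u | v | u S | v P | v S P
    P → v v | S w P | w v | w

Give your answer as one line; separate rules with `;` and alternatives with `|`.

S → X1 X2 | v | X2 S | X1 P | X1 Y1; P → X1 X1 | S Y2 | X3 X1 | w; X1 → v; X2 → u; X3 → w; Y1 → S P; Y2 → X3 P

Introduce a nonterminal for each terminal appearing in a rule of length ≥ 2: X1 → v, X2 → u, X3 → w.
Binarize each right-hand side of length ≥ 3 by chaining fresh nonterminals (Y1, Y2, …): affected rules were S → X1 S P; P → S X3 P.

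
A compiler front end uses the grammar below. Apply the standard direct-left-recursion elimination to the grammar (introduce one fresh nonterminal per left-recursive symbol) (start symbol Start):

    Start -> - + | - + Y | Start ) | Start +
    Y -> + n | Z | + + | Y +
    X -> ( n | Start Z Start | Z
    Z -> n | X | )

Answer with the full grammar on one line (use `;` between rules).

Start -> - + Start1 | - + Y Start1; Y -> + n Y1 | Z Y1 | + + Y1; X -> ( n | Start Z Start | Z; Z -> n | X | ); Start1 -> ) Start1 | + Start1 | ε; Y1 -> + Y1 | ε

Left recursion appears on Start, Y.
For Start: α = {), +}, β = {- +, - + Y}. Rewrite as Start → β Start1 and Start1 → α Start1 | ε.
For Y: α = {+}, β = {+ n, Z, + +}. Rewrite as Y → β Y1 and Y1 → α Y1 | ε.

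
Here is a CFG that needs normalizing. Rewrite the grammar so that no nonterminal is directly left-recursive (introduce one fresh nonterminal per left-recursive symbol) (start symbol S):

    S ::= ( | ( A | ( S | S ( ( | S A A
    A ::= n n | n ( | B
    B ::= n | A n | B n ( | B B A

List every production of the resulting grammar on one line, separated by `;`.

Left recursion appears on S, B.
For S: α = {( (, A A}, β = {(, ( A, ( S}. Rewrite as S → β S' and S' → α S' | ε.
For B: α = {n (, B A}, β = {n, A n}. Rewrite as B → β B' and B' → α B' | ε.

S ::= ( S' | ( A S' | ( S S'; A ::= n n | n ( | B; B ::= n B' | A n B'; S' ::= ( ( S' | A A S' | epsilon; B' ::= n ( B' | B A B' | epsilon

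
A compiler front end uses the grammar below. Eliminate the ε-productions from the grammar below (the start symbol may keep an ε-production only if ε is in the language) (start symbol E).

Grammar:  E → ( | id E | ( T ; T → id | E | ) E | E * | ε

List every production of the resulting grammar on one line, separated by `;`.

E → ( | id E | ( T; T → id | E | ) E | E *

Nullable nonterminals: {T}.
ε ∉ L(G), so no ε-production is kept.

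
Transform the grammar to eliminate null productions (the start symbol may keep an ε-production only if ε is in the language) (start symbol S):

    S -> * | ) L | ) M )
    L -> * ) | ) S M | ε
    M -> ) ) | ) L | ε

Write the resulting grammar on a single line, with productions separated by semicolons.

Nullable nonterminals: {L, M}.
ε ∉ L(G), so no ε-production is kept.
For each production, add variants omitting each subset of nullable occurrences: S → ) L gives ) L | ). S → ) M ) gives ) M ) | ) ). L → ) S M gives ) S M | ) S. M → ) L gives ) L | ).

S -> * | ) L | ) | ) M ) | ) ); L -> * ) | ) S M | ) S; M -> ) ) | ) L | )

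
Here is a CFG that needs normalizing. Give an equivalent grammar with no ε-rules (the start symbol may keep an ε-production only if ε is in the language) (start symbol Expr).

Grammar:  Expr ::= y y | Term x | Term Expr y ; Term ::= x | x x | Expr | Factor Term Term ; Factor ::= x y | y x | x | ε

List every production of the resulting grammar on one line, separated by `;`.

The nullable symbols are {Factor}.
ε ∉ L(G), so no ε-production is kept.
Expand every rule over subsets of its nullable positions: Term → Factor Term Term gives Factor Term Term | Term Term.

Expr ::= y y | Term x | Term Expr y; Term ::= x | x x | Expr | Factor Term Term | Term Term; Factor ::= x y | y x | x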